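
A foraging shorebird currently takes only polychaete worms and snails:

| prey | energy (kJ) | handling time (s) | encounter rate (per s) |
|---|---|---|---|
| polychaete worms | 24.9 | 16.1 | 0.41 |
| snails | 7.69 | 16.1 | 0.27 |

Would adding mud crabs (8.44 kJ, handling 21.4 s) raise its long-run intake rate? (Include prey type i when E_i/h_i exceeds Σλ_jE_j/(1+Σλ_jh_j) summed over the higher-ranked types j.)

No

Intake rate on the current diet: R = (0.41×24.9 + 0.27×7.69) / (1 + 0.41×16.1 + 0.27×16.1) = 12.29/11.95 = 1.028 kJ/s.
mud crabs: E/h = 8.44/21.4 = 0.3944 kJ/s.
Since 0.3944 < R, time spent handling mud crabs is better spent searching.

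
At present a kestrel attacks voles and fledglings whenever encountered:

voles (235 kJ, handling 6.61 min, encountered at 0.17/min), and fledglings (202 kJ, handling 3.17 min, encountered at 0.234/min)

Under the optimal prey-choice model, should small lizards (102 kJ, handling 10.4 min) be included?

On voles and fledglings alone, R = ΣλE/(1+Σλh) = 87.22/2.865 = 30.44 kJ/min.
small lizards: E/h = 102/10.4 = 9.808 kJ/min.
Since 9.808 < R, time spent handling small lizards is better spent searching.

No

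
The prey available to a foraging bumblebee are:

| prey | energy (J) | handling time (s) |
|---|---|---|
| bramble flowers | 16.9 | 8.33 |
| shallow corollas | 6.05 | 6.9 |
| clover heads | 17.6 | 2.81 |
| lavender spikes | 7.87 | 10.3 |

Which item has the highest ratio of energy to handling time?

clover heads

Profitability E/h (J/s): bramble flowers = 16.9/8.33 = 2.03, shallow corollas = 6.05/6.9 = 0.877, clover heads = 17.6/2.81 = 6.26, lavender spikes = 7.87/10.3 = 0.764.
Ranked: clover heads > bramble flowers > shallow corollas > lavender spikes.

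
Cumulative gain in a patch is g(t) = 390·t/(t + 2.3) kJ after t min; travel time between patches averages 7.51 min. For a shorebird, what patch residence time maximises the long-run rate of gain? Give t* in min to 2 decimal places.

4.16 min

By the marginal value theorem, leave when the instantaneous gain rate g'(t) equals the habitat-wide average g(t)/(T + t).
g'(t) = 390·2.3/(t + 2.3)². Setting 390·2.3/(t+2.3)² = 390t/[(t+2.3)(7.51+t)] gives 2.3(7.51+t) = t(t+2.3), so t² = 2.3×7.51 = 17.27.
t* = √17.27 = 4.156 min.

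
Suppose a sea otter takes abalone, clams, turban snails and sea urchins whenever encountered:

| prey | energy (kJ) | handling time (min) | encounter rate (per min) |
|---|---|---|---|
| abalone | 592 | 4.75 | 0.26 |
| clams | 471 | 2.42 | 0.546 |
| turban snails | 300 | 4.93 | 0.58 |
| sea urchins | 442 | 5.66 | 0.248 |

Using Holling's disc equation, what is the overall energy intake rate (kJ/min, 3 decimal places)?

88.843 kJ/min

R = Σλ_iE_i / (1 + Σλ_ih_i)
Numerator: 0.26×592 + 0.546×471 + 0.58×300 + 0.248×442 = 694.7
Denominator: 1 + 0.26×4.75 + 0.546×2.42 + 0.58×4.93 + 0.248×5.66 = 7.819
R = 694.7/7.819 = 88.84 kJ/min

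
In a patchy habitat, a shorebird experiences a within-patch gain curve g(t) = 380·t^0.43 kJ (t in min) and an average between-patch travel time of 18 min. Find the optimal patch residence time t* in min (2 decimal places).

13.58 min

By the marginal value theorem, leave when the instantaneous gain rate g'(t) equals the habitat-wide average g(t)/(T + t).
g'(t) = 0.43·380·t^-0.57. Setting 0.43·380·t^-0.57 = 380·t^0.43/(18+t) gives 0.43(18+t) = t, so 0.57·t = 0.43×18.
t* = 0.43×18/0.57 = 13.58 min.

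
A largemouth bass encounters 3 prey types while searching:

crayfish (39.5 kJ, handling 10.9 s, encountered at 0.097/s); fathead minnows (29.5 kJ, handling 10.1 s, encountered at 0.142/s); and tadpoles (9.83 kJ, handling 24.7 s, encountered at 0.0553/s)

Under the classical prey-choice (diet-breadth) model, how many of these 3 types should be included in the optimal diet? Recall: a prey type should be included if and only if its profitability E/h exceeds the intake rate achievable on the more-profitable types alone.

Profitabilities (E/h, kJ/s): crayfish 3.62, fathead minnows 2.92, tadpoles 0.398. Add prey in this order while the next type's profitability exceeds the intake rate on those already taken.
Rate on top 1: 1.862. fathead minnows: 2.92 > 1.862 → include.
Rate on top 2: 2.297. tadpoles: 0.398 < 2.297 → exclude; stop.
Optimal diet: crayfish, fathead minnows — 2 of 3 types.

2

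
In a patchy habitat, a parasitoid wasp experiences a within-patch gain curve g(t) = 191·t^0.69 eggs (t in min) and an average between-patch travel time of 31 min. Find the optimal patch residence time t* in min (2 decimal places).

Optimal t* satisfies g'(t*) = g(t*)/(T + t*).
g'(t) = 0.69·191·t^-0.31. Setting 0.69·191·t^-0.31 = 191·t^0.69/(31+t) gives 0.69(31+t) = t, so 0.31·t = 0.69×31.
t* = 0.69×31/0.31 = 69 min.

69.00 min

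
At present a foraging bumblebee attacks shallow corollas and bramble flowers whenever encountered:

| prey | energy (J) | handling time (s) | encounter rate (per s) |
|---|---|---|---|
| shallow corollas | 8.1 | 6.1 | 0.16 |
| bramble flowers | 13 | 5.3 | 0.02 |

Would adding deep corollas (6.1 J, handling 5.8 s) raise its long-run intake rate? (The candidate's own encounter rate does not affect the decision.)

Current rate: (0.16×8.1 + 0.02×13)/(1 + 0.16×6.1 + 0.02×5.3) = 0.7474 J/s.
Profitability of deep corollas: 6.1/5.8 = 1.052 J/s.
Since 1.052 > R, including deep corollas increases the long-run rate.

Yes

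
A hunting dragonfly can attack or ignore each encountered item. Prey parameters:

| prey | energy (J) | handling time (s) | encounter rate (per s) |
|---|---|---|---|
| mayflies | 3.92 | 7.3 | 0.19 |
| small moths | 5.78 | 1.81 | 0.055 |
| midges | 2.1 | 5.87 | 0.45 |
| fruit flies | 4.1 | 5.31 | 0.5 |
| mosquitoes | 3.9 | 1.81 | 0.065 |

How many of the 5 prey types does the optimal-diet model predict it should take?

3

E/h in descending order: small moths 3.19, mosquitoes 2.15, fruit flies 0.772, mayflies 0.537, midges 0.358 J/s. The optimal diet is the largest prefix of this list for which every included type satisfies E_i/h_i > R on the types above it.
Rate on top 1: 0.2891. mosquitoes: 2.15 > 0.2891 → include.
Rate on top 2: 0.4694. fruit flies: 0.772 > 0.4694 → include.
Rate on top 3: 0.677. mayflies: 0.537 < 0.677 → exclude; stop.
Optimal diet: small moths, mosquitoes, fruit flies — 3 of 5 types.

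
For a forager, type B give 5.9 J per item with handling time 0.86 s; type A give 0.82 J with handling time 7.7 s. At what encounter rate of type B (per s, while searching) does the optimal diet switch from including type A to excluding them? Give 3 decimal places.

0.018 per s

The zero-one rule: include type A iff E₂/h₂ > λE₁/(1+λh₁). Equality gives the switch point.
λE₁h₂ = E₂ + λE₂h₁ ⇒ λ = E₂/(E₁h₂ − E₂h₁) = 0.82/(45.43 − 0.7052) = 0.01833 per s.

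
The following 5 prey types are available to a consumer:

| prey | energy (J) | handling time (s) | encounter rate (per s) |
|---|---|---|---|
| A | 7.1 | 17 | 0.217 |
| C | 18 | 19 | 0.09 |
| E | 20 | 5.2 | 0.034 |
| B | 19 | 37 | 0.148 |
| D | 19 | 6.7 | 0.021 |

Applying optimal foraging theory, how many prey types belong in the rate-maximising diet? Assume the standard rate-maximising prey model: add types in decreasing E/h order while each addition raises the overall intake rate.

Profitabilities (E/h, J/s): E 3.85, D 2.84, C 0.947, B 0.514, A 0.418. Add prey in this order while the next type's profitability exceeds the intake rate on those already taken.
Rate on top 1: 0.5778. D: 2.84 > 0.5778 → include.
Rate on top 2: 0.819. C: 0.947 > 0.819 → include.
Rate on top 3: 0.8915. B: 0.514 < 0.8915 → exclude; stop.
Optimal diet: E, D, C — 3 of 5 types.

3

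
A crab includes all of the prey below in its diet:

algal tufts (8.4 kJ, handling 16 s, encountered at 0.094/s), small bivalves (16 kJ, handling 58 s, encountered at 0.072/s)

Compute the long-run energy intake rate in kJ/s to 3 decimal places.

0.291 kJ/s

R = Σλ_iE_i / (1 + Σλ_ih_i)
Numerator: 0.094×8.4 + 0.072×16 = 1.942
Denominator: 1 + 0.094×16 + 0.072×58 = 6.68
R = 1.942/6.68 = 0.2907 kJ/s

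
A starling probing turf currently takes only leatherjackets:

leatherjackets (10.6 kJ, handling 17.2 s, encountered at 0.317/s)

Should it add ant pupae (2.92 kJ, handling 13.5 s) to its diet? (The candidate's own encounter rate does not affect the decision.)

No

Current rate: (0.317×10.6)/(1 + 0.317×17.2) = 0.5208 kJ/s.
Profitability of ant pupae: 2.92/13.5 = 0.2163 kJ/s.
Since 0.2163 < R, time spent handling ant pupae is better spent searching.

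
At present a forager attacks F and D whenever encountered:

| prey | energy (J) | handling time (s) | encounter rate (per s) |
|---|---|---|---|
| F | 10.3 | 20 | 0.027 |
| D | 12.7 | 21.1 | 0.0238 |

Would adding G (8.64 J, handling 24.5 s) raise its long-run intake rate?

Yes

Current rate: (0.027×10.3 + 0.0238×12.7)/(1 + 0.027×20 + 0.0238×21.1) = 0.2842 J/s.
Profitability of G: 8.64/24.5 = 0.3527 J/s.
Since 0.3527 > R, including G increases the long-run rate.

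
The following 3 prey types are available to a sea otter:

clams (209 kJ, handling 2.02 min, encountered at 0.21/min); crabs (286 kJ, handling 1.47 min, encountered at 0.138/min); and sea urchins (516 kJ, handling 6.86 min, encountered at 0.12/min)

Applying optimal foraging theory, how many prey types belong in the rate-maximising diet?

E/h in descending order: crabs 195, clams 103, sea urchins 75.2 kJ/min. The optimal diet is the largest prefix of this list for which every included type satisfies E_i/h_i > R on the types above it.
Rate on top 1: 32.81. clams: 103 > 32.81 → include.
Rate on top 2: 51.23. sea urchins: 75.2 > 51.23 → include.
Optimal diet: crabs, clams, sea urchins — 3 of 3 types.

3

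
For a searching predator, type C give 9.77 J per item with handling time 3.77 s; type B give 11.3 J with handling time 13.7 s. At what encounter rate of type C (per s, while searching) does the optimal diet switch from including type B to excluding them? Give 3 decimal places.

0.124 per s

At the threshold, the rate on type C alone equals the profitability of type B: λ·9.77/(1 + λ·3.77) = 11.3/13.7 = 0.8248.
Rearranging, λ(9.77 − 0.8248×3.77) = 0.8248, so λ = 0.8248/6.66 = 0.1238 per s.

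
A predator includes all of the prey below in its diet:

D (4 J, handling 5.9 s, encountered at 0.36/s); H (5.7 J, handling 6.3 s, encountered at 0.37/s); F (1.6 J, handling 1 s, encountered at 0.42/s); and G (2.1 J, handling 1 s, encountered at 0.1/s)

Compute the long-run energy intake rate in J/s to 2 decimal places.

0.74 J/s

Energy encountered per unit search time: 0.36×4 + 0.37×5.7 + 0.42×1.6 + 0.1×2.1 = 4.431 J/s.
Handling time per unit search time: 0.36×5.9 + 0.37×6.3 + 0.42×1 + 0.1×1 = 4.975.
Rate = 4.431/(1 + 4.975) = 0.7416 J/s.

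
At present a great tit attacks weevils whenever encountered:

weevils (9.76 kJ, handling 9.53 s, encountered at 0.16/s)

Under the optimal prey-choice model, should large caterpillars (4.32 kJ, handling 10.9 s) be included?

Intake rate on the current diet: R = (0.16×9.76) / (1 + 0.16×9.53) = 1.562/2.525 = 0.6185 kJ/s.
Profitability of large caterpillars: 4.32/10.9 = 0.3963 kJ/s.
Since 0.3963 < R, time spent handling large caterpillars is better spent searching.

No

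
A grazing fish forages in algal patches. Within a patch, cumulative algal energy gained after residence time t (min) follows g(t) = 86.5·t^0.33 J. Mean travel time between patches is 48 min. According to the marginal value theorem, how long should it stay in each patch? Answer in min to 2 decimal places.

Maximise g(t)/(T+t): set derivative to zero → g'(t)(T+t) = g(t).
g'(t) = 0.33·86.5·t^-0.67. Setting 0.33·86.5·t^-0.67 = 86.5·t^0.33/(48+t) gives 0.33(48+t) = t, so 0.67·t = 0.33×48.
t* = 0.33×48/0.67 = 23.64 min.

23.64 min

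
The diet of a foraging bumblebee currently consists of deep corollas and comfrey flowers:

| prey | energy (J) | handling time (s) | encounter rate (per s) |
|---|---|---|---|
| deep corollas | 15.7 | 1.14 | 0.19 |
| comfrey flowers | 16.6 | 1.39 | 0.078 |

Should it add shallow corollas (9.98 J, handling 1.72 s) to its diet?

Yes

On deep corollas and comfrey flowers alone, R = ΣλE/(1+Σλh) = 4.278/1.325 = 3.228 J/s.
shallow corollas: E/h = 9.98/1.72 = 5.802 J/s.
5.802 > 3.228, so adding shallow corollas raises the average — include it.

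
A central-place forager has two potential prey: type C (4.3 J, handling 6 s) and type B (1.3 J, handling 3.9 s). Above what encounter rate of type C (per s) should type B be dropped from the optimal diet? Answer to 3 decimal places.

0.145 per s

Drop type B once their profitability E₂/h₂ falls below the rate achievable on type C alone: E₂/h₂ = λE₁/(1 + λh₁).
Solve for λ: λE₁h₂ = E₂(1 + λh₁) → λ(E₁h₂ − E₂h₁) = E₂ → λ = E₂/(E₁h₂ − E₂h₁).
λ = 1.3/(4.3×3.9 − 1.3×6) = 1.3/8.97 = 0.1449 per s.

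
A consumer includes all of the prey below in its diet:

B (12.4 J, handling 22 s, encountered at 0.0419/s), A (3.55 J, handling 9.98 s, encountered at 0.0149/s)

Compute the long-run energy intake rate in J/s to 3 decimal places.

0.276 J/s

R = (0.0419×12.4 + 0.0149×3.55) / (1 + 0.0419×22 + 0.0149×9.98) = 0.5725/2.071 = 0.2765 J/s.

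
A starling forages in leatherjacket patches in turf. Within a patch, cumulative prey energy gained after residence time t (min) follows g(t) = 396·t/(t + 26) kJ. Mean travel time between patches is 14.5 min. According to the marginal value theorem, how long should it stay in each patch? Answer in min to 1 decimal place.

19.4 min

By the marginal value theorem, leave when the instantaneous gain rate g'(t) equals the habitat-wide average g(t)/(T + t).
g'(t) = 396·26/(t + 26)². Setting 396·26/(t+26)² = 396t/[(t+26)(14.5+t)] gives 26(14.5+t) = t(t+26), so t² = 26×14.5 = 377.
t* = √377 = 19.42 min.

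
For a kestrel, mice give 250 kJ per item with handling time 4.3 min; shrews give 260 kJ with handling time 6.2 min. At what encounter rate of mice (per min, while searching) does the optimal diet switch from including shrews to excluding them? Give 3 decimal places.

0.602 per min

The zero-one rule: include shrews iff E₂/h₂ > λE₁/(1+λh₁). Equality gives the switch point.
λE₁h₂ = E₂ + λE₂h₁ ⇒ λ = E₂/(E₁h₂ − E₂h₁) = 260/(1550 − 1118) = 0.6019 per min.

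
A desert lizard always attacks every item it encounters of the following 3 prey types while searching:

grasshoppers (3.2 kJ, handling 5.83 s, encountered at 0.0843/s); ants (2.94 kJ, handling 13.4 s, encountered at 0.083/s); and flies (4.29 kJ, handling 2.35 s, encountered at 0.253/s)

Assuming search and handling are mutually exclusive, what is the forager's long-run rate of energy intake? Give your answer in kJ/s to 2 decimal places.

0.50 kJ/s

Energy encountered per unit search time: 0.0843×3.2 + 0.083×2.94 + 0.253×4.29 = 1.599 kJ/s.
Handling time per unit search time: 0.0843×5.83 + 0.083×13.4 + 0.253×2.35 = 2.198.
Rate = 1.599/(1 + 2.198) = 0.5 kJ/s.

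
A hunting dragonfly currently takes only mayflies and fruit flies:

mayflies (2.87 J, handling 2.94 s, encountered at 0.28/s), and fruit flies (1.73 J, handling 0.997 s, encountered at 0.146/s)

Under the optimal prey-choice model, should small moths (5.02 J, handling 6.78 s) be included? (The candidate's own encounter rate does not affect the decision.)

Current rate: (0.28×2.87 + 0.146×1.73)/(1 + 0.28×2.94 + 0.146×0.997) = 0.5365 J/s.
small moths: E/h = 5.02/6.78 = 0.7404 J/s.
Since 0.7404 > R, including small moths increases the long-run rate.

Yes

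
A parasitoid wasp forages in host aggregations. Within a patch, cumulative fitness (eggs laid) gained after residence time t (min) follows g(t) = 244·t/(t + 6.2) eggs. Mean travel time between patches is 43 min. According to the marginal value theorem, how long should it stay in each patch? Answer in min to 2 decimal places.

16.33 min

By the marginal value theorem, leave when the instantaneous gain rate g'(t) equals the habitat-wide average g(t)/(T + t).
g'(t) = 244·6.2/(t + 6.2)². Setting 244·6.2/(t+6.2)² = 244t/[(t+6.2)(43+t)] gives 6.2(43+t) = t(t+6.2), so t² = 6.2×43 = 266.6.
t* = √266.6 = 16.33 min.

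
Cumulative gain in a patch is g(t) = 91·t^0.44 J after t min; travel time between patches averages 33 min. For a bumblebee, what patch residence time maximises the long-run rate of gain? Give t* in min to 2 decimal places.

25.93 min

By the marginal value theorem, leave when the instantaneous gain rate g'(t) equals the habitat-wide average g(t)/(T + t).
g'(t) = 0.44·91·t^-0.56. Setting 0.44·91·t^-0.56 = 91·t^0.44/(33+t) gives 0.44(33+t) = t, so 0.56·t = 0.44×33.
t* = 0.44×33/0.56 = 25.93 min.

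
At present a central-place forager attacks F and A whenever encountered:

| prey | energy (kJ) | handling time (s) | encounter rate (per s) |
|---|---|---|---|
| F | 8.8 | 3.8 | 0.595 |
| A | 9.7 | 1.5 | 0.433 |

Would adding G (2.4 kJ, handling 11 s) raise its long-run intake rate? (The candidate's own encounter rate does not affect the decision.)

No

Current rate: (0.595×8.8 + 0.433×9.7)/(1 + 0.595×3.8 + 0.433×1.5) = 2.413 kJ/s.
Profitability of G: 2.4/11 = 0.2182 kJ/s.
Since 0.2182 < R, time spent handling G is better spent searching.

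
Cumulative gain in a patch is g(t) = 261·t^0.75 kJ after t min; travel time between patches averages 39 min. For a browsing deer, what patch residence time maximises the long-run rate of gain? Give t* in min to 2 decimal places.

117.00 min

Maximise g(t)/(T+t): set derivative to zero → g'(t)(T+t) = g(t).
g'(t) = 0.75·261·t^-0.25. Setting 0.75·261·t^-0.25 = 261·t^0.75/(39+t) gives 0.75(39+t) = t, so 0.25·t = 0.75×39.
t* = 0.75×39/0.25 = 117 min.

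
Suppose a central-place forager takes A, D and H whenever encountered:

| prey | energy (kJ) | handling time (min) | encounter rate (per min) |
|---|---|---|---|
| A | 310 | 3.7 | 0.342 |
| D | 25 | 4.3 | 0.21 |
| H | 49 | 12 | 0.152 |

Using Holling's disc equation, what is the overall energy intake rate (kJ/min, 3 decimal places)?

Energy encountered per unit search time: 0.342×310 + 0.21×25 + 0.152×49 = 118.7 kJ/min.
Handling time per unit search time: 0.342×3.7 + 0.21×4.3 + 0.152×12 = 3.992.
Rate = 118.7/(1 + 3.992) = 23.78 kJ/min.

23.780 kJ/min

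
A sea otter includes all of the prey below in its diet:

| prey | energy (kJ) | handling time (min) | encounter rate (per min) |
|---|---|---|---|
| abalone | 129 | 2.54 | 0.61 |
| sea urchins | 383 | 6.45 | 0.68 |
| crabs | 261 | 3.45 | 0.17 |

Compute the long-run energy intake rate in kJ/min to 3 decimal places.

R = (0.61×129 + 0.68×383 + 0.17×261) / (1 + 0.61×2.54 + 0.68×6.45 + 0.17×3.45) = 383.5/7.522 = 50.98 kJ/min.

50.984 kJ/min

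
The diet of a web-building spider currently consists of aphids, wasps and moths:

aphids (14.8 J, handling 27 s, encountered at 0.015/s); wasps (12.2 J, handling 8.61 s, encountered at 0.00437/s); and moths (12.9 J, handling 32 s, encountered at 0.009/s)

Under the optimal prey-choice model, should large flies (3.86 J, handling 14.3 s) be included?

On aphids, wasps and moths alone, R = ΣλE/(1+Σλh) = 0.3914/1.731 = 0.2262 J/s.
large flies: E/h = 3.86/14.3 = 0.2699 J/s.
Since 0.2699 > R, including large flies increases the long-run rate.

Yes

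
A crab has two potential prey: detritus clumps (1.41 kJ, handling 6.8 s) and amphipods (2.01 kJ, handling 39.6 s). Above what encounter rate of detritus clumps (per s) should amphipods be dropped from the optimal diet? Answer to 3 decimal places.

The zero-one rule: include amphipods iff E₂/h₂ > λE₁/(1+λh₁). Equality gives the switch point.
λE₁h₂ = E₂ + λE₂h₁ ⇒ λ = E₂/(E₁h₂ − E₂h₁) = 2.01/(55.84 − 13.67) = 0.04767 per s.

0.048 per s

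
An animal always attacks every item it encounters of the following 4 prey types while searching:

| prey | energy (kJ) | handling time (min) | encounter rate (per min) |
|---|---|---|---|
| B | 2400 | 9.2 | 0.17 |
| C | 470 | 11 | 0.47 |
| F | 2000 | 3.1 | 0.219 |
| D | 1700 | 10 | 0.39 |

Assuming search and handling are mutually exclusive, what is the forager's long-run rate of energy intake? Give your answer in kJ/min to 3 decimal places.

140.495 kJ/min

Energy encountered per unit search time: 0.17×2400 + 0.47×470 + 0.219×2000 + 0.39×1700 = 1730 kJ/min.
Handling time per unit search time: 0.17×9.2 + 0.47×11 + 0.219×3.1 + 0.39×10 = 11.31.
Rate = 1730/(1 + 11.31) = 140.5 kJ/min.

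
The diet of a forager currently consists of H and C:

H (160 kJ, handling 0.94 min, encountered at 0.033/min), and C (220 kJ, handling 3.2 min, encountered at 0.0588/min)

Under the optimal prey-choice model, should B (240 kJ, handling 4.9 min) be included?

Current rate: (0.033×160 + 0.0588×220)/(1 + 0.033×0.94 + 0.0588×3.2) = 14.94 kJ/min.
Profitability of B: 240/4.9 = 48.98 kJ/min.
Since 48.98 > R, including B increases the long-run rate.

Yes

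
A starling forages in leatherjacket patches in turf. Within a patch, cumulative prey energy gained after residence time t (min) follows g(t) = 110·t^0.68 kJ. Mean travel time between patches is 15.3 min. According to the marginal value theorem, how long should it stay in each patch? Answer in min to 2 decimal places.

32.51 min

Maximise g(t)/(T+t): set derivative to zero → g'(t)(T+t) = g(t).
g'(t) = 0.68·110·t^-0.32. Setting 0.68·110·t^-0.32 = 110·t^0.68/(15.3+t) gives 0.68(15.3+t) = t, so 0.32·t = 0.68×15.3.
t* = 0.68×15.3/0.32 = 32.51 min.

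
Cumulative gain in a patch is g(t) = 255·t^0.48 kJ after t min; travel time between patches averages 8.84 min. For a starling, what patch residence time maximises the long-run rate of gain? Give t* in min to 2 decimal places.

8.16 min

Optimal t* satisfies g'(t*) = g(t*)/(T + t*).
g'(t) = 0.48·255·t^-0.52. Setting 0.48·255·t^-0.52 = 255·t^0.48/(8.84+t) gives 0.48(8.84+t) = t, so 0.52·t = 0.48×8.84.
t* = 0.48×8.84/0.52 = 8.16 min.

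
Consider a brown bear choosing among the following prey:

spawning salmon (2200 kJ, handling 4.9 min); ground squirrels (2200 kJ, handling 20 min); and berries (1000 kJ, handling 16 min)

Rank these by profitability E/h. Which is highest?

spawning salmon

In descending order of E/h:
spawning salmon: 2200/4.9 = 449 kJ/min
ground squirrels: 2200/20 = 110 kJ/min
berries: 1000/16 = 62.5 kJ/min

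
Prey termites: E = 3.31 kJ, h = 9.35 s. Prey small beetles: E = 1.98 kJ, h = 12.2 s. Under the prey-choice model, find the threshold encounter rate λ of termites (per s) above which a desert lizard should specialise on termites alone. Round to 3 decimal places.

Drop small beetles once their profitability E₂/h₂ falls below the rate achievable on termites alone: E₂/h₂ = λE₁/(1 + λh₁).
Solve for λ: λE₁h₂ = E₂(1 + λh₁) → λ(E₁h₂ − E₂h₁) = E₂ → λ = E₂/(E₁h₂ − E₂h₁).
λ = 1.98/(3.31×12.2 − 1.98×9.35) = 1.98/21.87 = 0.09054 per s.

0.091 per s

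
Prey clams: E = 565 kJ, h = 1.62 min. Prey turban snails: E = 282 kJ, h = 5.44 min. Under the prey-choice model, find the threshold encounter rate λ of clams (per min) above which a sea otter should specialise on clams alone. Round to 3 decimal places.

0.108 per min

At the threshold, the rate on clams alone equals the profitability of turban snails: λ·565/(1 + λ·1.62) = 282/5.44 = 51.84.
Rearranging, λ(565 − 51.84×1.62) = 51.84, so λ = 51.84/481 = 0.1078 per min.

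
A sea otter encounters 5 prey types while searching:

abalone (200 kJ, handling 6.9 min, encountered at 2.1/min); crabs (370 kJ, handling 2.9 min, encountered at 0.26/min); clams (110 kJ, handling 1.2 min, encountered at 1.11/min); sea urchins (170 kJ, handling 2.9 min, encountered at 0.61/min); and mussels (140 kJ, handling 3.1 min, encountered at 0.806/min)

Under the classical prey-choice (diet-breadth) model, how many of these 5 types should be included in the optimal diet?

Profitabilities (E/h, kJ/min): crabs 128, clams 91.7, sea urchins 58.6, mussels 45.2, abalone 29. Add prey in this order while the next type's profitability exceeds the intake rate on those already taken.
Rate on top 1: 54.85. clams: 91.7 > 54.85 → include.
Rate on top 2: 70.74. sea urchins: 58.6 < 70.74 → exclude; stop.
Optimal diet: crabs, clams — 2 of 5 types.

2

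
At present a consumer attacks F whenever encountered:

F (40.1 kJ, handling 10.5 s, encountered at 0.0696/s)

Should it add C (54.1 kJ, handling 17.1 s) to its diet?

On F alone, R = ΣλE/(1+Σλh) = 2.791/1.731 = 1.613 kJ/s.
Profitability of C: 54.1/17.1 = 3.164 kJ/s.
3.164 > 1.613, so adding C raises the average — include it.

Yes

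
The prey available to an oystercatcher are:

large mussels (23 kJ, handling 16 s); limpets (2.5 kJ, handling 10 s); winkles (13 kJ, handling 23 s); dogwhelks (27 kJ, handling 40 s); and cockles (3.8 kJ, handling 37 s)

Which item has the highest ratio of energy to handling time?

large mussels

Profitability E/h (kJ/s): large mussels = 23/16 = 1.44, limpets = 2.5/10 = 0.25, winkles = 13/23 = 0.565, dogwhelks = 27/40 = 0.675, cockles = 3.8/37 = 0.103.
Ranked: large mussels > dogwhelks > winkles > limpets > cockles.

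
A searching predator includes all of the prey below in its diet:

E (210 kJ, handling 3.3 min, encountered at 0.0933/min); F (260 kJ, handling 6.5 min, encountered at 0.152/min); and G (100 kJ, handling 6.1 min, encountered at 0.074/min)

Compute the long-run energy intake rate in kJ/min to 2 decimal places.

R = (0.0933×210 + 0.152×260 + 0.074×100) / (1 + 0.0933×3.3 + 0.152×6.5 + 0.074×6.1) = 66.51/2.747 = 24.21 kJ/min.

24.21 kJ/min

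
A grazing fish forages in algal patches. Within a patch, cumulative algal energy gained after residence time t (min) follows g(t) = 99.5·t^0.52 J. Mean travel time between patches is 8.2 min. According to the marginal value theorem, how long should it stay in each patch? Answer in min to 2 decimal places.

Optimal t* satisfies g'(t*) = g(t*)/(T + t*).
g'(t) = 0.52·99.5·t^-0.48. Setting 0.52·99.5·t^-0.48 = 99.5·t^0.52/(8.2+t) gives 0.52(8.2+t) = t, so 0.48·t = 0.52×8.2.
t* = 0.52×8.2/0.48 = 8.883 min.

8.88 min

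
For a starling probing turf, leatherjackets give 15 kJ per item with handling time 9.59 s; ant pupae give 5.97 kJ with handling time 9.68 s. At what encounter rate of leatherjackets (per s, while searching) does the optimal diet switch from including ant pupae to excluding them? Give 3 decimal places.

The zero-one rule: include ant pupae iff E₂/h₂ > λE₁/(1+λh₁). Equality gives the switch point.
λE₁h₂ = E₂ + λE₂h₁ ⇒ λ = E₂/(E₁h₂ − E₂h₁) = 5.97/(145.2 − 57.25) = 0.06788 per s.

0.068 per s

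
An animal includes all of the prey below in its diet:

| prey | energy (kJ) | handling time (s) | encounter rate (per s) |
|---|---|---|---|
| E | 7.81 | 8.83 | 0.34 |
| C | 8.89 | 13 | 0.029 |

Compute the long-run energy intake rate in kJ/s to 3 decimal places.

0.665 kJ/s

R = (0.34×7.81 + 0.029×8.89) / (1 + 0.34×8.83 + 0.029×13) = 2.913/4.379 = 0.6652 kJ/s.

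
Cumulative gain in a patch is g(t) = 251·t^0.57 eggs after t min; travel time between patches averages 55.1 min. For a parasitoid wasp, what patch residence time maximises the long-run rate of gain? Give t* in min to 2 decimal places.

By the marginal value theorem, leave when the instantaneous gain rate g'(t) equals the habitat-wide average g(t)/(T + t).
g'(t) = 0.57·251·t^-0.43. Setting 0.57·251·t^-0.43 = 251·t^0.57/(55.1+t) gives 0.57(55.1+t) = t, so 0.43·t = 0.57×55.1.
t* = 0.57×55.1/0.43 = 73.04 min.

73.04 min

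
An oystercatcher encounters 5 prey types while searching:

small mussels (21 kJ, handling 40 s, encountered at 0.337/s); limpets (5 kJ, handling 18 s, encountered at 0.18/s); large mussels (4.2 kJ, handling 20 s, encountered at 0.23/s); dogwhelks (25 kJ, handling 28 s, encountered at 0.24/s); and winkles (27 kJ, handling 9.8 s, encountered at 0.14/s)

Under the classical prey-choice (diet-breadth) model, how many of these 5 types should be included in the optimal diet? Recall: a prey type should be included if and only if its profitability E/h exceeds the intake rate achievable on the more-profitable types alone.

Rank by E/h (kJ/s): winkles 2.76, dogwhelks 0.893, small mussels 0.525, limpets 0.278, large mussels 0.21. Include each in turn until the next type's E/h falls below the running intake rate.
Rate on top 1: 1.594. dogwhelks: 0.893 < 1.594 → exclude; stop.
Optimal diet: winkles — 1 of 5 types.

1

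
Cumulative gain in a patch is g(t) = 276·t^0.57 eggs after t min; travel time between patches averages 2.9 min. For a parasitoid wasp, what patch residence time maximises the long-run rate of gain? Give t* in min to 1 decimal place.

3.8 min

Maximise g(t)/(T+t): set derivative to zero → g'(t)(T+t) = g(t).
g'(t) = 0.57·276·t^-0.43. Setting 0.57·276·t^-0.43 = 276·t^0.57/(2.9+t) gives 0.57(2.9+t) = t, so 0.43·t = 0.57×2.9.
t* = 0.57×2.9/0.43 = 3.844 min.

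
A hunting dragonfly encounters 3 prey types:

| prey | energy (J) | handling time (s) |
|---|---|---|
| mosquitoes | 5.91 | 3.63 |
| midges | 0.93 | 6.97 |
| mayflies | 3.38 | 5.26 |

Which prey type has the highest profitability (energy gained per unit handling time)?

Profitability E/h (J/s): mosquitoes = 5.91/3.63 = 1.63, midges = 0.93/6.97 = 0.133, mayflies = 3.38/5.26 = 0.643.
Ranked: mosquitoes > mayflies > midges.

mosquitoes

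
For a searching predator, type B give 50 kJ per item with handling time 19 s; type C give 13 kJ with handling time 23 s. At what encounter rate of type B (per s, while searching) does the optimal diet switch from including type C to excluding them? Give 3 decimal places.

Drop type C once their profitability E₂/h₂ falls below the rate achievable on type B alone: E₂/h₂ = λE₁/(1 + λh₁).
Solve for λ: λE₁h₂ = E₂(1 + λh₁) → λ(E₁h₂ − E₂h₁) = E₂ → λ = E₂/(E₁h₂ − E₂h₁).
λ = 13/(50×23 − 13×19) = 13/903 = 0.0144 per s.

0.014 per s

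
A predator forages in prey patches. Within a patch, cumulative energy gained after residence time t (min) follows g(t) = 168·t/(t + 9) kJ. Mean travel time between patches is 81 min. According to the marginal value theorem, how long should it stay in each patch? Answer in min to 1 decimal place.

By the marginal value theorem, leave when the instantaneous gain rate g'(t) equals the habitat-wide average g(t)/(T + t).
g'(t) = 168·9/(t + 9)². Setting 168·9/(t+9)² = 168t/[(t+9)(81+t)] gives 9(81+t) = t(t+9), so t² = 9×81 = 729.
t* = √729 = 27 min.

27.0 min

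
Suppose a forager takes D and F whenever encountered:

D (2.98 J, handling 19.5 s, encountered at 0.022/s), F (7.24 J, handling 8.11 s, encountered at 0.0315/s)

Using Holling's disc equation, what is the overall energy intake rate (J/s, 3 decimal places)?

0.174 J/s

R = Σλ_iE_i / (1 + Σλ_ih_i)
Numerator: 0.022×2.98 + 0.0315×7.24 = 0.2936
Denominator: 1 + 0.022×19.5 + 0.0315×8.11 = 1.684
R = 0.2936/1.684 = 0.1743 J/s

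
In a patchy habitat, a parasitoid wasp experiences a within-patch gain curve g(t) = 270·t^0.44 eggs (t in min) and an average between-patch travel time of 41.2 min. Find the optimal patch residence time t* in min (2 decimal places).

By the marginal value theorem, leave when the instantaneous gain rate g'(t) equals the habitat-wide average g(t)/(T + t).
g'(t) = 0.44·270·t^-0.56. Setting 0.44·270·t^-0.56 = 270·t^0.44/(41.2+t) gives 0.44(41.2+t) = t, so 0.56·t = 0.44×41.2.
t* = 0.44×41.2/0.56 = 32.37 min.

32.37 min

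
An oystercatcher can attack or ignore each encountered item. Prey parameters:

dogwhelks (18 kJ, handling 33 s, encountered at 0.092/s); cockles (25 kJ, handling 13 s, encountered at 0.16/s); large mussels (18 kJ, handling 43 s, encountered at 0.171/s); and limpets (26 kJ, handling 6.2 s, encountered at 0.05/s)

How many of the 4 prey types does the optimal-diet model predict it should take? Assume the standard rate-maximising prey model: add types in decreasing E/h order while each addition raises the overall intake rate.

2

Rank by E/h (kJ/s): limpets 4.19, cockles 1.92, dogwhelks 0.545, large mussels 0.419. Include each in turn until the next type's E/h falls below the running intake rate.
Rate on top 1: 0.9924. cockles: 1.92 > 0.9924 → include.
Rate on top 2: 1.563. dogwhelks: 0.545 < 1.563 → exclude; stop.
Optimal diet: limpets, cockles — 2 of 4 types.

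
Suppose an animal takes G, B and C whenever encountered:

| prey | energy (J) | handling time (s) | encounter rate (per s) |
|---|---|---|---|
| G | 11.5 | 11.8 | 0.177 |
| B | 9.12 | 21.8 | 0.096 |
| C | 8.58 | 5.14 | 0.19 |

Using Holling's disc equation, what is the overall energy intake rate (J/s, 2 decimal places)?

Energy encountered per unit search time: 0.177×11.5 + 0.096×9.12 + 0.19×8.58 = 4.541 J/s.
Handling time per unit search time: 0.177×11.8 + 0.096×21.8 + 0.19×5.14 = 5.158.
Rate = 4.541/(1 + 5.158) = 0.7375 J/s.

0.74 J/s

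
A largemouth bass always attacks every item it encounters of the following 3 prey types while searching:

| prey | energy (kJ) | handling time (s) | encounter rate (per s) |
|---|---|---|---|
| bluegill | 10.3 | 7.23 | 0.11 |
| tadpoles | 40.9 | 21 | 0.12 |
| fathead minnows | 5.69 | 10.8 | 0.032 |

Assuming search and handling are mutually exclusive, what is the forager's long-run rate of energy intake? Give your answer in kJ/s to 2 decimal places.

1.34 kJ/s

R = Σλ_iE_i / (1 + Σλ_ih_i)
Numerator: 0.11×10.3 + 0.12×40.9 + 0.032×5.69 = 6.223
Denominator: 1 + 0.11×7.23 + 0.12×21 + 0.032×10.8 = 4.661
R = 6.223/4.661 = 1.335 kJ/s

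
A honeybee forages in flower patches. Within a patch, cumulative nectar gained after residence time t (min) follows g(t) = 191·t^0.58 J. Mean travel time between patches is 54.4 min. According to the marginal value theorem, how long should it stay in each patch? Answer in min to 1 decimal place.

75.1 min

Maximise g(t)/(T+t): set derivative to zero → g'(t)(T+t) = g(t).
g'(t) = 0.58·191·t^-0.42. Setting 0.58·191·t^-0.42 = 191·t^0.58/(54.4+t) gives 0.58(54.4+t) = t, so 0.42·t = 0.58×54.4.
t* = 0.58×54.4/0.42 = 75.12 min.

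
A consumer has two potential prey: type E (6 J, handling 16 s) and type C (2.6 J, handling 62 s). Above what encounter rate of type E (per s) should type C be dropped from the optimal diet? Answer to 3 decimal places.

0.008 per s

At the threshold, the rate on type E alone equals the profitability of type C: λ·6/(1 + λ·16) = 2.6/62 = 0.04194.
Rearranging, λ(6 − 0.04194×16) = 0.04194, so λ = 0.04194/5.329 = 0.007869 per s.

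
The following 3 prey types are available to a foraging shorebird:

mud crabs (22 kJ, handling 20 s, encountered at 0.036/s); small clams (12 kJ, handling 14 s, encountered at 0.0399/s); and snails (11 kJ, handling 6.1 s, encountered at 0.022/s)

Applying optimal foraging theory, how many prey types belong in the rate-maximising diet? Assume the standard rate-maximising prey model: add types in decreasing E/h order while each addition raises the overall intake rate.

3

Rank by E/h (kJ/s): snails 1.8, mud crabs 1.1, small clams 0.857. Include each in turn until the next type's E/h falls below the running intake rate.
Rate on top 1: 0.2134. mud crabs: 1.1 > 0.2134 → include.
Rate on top 2: 0.5577. small clams: 0.857 > 0.5577 → include.
Optimal diet: snails, mud crabs, small clams — 3 of 3 types.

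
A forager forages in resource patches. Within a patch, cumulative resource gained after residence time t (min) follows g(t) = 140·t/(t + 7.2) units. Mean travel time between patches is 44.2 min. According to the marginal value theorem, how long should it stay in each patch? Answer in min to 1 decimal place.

17.8 min

Optimal t* satisfies g'(t*) = g(t*)/(T + t*).
g'(t) = 140·7.2/(t + 7.2)². Setting 140·7.2/(t+7.2)² = 140t/[(t+7.2)(44.2+t)] gives 7.2(44.2+t) = t(t+7.2), so t² = 7.2×44.2 = 318.2.
t* = √318.2 = 17.84 min.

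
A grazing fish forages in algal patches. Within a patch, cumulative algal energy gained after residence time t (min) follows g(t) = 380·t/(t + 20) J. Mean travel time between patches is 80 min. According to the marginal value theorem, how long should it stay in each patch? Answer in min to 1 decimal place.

Optimal t* satisfies g'(t*) = g(t*)/(T + t*).
g'(t) = 380·20/(t + 20)². Setting 380·20/(t+20)² = 380t/[(t+20)(80+t)] gives 20(80+t) = t(t+20), so t² = 20×80 = 1600.
t* = √1600 = 40 min.

40.0 min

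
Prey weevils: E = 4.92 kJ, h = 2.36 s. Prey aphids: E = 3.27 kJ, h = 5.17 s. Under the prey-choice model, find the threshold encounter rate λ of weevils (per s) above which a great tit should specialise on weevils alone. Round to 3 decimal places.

The zero-one rule: include aphids iff E₂/h₂ > λE₁/(1+λh₁). Equality gives the switch point.
λE₁h₂ = E₂ + λE₂h₁ ⇒ λ = E₂/(E₁h₂ − E₂h₁) = 3.27/(25.44 − 7.717) = 0.1845 per s.

0.185 per s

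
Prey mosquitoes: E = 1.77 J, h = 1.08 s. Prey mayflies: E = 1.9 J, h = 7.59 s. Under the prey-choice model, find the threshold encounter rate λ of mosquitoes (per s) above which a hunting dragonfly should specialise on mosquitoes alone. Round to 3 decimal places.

The zero-one rule: include mayflies iff E₂/h₂ > λE₁/(1+λh₁). Equality gives the switch point.
λE₁h₂ = E₂ + λE₂h₁ ⇒ λ = E₂/(E₁h₂ − E₂h₁) = 1.9/(13.43 − 2.052) = 0.1669 per s.

0.167 per s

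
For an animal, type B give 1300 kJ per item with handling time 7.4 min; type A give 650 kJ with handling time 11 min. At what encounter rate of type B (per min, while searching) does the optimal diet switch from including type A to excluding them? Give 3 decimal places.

At the threshold, the rate on type B alone equals the profitability of type A: λ·1300/(1 + λ·7.4) = 650/11 = 59.09.
Rearranging, λ(1300 − 59.09×7.4) = 59.09, so λ = 59.09/862.7 = 0.06849 per min.

0.068 per min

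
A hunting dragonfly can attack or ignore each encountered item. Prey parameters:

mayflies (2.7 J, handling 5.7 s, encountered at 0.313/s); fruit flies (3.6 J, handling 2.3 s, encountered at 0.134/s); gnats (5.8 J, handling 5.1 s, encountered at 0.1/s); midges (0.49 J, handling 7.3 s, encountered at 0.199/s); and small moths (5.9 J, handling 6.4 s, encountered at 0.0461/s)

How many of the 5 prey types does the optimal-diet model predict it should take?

3

E/h in descending order: fruit flies 1.57, gnats 1.14, small moths 0.922, mayflies 0.474, midges 0.0671 J/s. The optimal diet is the largest prefix of this list for which every included type satisfies E_i/h_i > R on the types above it.
Rate on top 1: 0.3688. gnats: 1.14 > 0.3688 → include.
Rate on top 2: 0.5843. small moths: 0.922 > 0.5843 → include.
Rate on top 3: 0.6314. mayflies: 0.474 < 0.6314 → exclude; stop.
Optimal diet: fruit flies, gnats, small moths — 3 of 5 types.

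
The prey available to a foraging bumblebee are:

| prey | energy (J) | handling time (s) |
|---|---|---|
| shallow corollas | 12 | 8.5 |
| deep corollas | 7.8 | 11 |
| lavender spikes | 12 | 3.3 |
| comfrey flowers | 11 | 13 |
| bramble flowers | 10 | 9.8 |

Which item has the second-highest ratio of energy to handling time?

shallow corollas

Profitability E/h (J/s): shallow corollas = 12/8.5 = 1.41, deep corollas = 7.8/11 = 0.709, lavender spikes = 12/3.3 = 3.64, comfrey flowers = 11/13 = 0.846, bramble flowers = 10/9.8 = 1.02.
Ranked: lavender spikes > shallow corollas > bramble flowers > comfrey flowers > deep corollas.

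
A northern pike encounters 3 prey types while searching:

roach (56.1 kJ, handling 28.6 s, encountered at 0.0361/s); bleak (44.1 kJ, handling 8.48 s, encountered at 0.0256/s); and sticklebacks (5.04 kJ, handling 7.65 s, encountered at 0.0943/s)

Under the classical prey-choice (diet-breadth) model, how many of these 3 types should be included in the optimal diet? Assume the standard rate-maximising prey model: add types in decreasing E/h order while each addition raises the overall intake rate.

E/h in descending order: bleak 5.2, roach 1.96, sticklebacks 0.659 kJ/s. The optimal diet is the largest prefix of this list for which every included type satisfies E_i/h_i > R on the types above it.
Rate on top 1: 0.9276. roach: 1.96 > 0.9276 → include.
Rate on top 2: 1.402. sticklebacks: 0.659 < 1.402 → exclude; stop.
Optimal diet: bleak, roach — 2 of 3 types.

2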